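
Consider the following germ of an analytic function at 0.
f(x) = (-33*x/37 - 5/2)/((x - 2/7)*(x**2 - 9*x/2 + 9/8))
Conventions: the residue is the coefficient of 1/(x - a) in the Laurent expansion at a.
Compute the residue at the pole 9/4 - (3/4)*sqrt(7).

The residue is -19978/1147 - (22132/3441)*sqrt(7).

The factor x**2 - 9*x/2 + 9/8 splits as (x - a)(x - a') with a = 9/4 - (3/4)*sqrt(7), a' = 9/4 + (3/4)*sqrt(7). At the order-1 pole a set g(x) = (x - a)*f(x) = [(-33*x/37 - 5/2)/(x - 2/7)] / (x - a').
Simple pole: residue = g(a) at a = 9/4 - (3/4)*sqrt(7), which is -19978/1147 - (22132/3441)*sqrt(7).


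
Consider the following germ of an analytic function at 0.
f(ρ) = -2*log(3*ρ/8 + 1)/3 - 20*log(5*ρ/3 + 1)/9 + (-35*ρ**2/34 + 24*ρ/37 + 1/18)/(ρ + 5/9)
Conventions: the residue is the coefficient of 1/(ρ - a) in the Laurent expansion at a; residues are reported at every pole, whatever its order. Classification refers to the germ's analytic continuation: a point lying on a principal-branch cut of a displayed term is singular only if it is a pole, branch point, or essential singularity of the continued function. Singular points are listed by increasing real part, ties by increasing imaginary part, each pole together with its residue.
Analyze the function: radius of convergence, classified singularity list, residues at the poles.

Radius of convergence at 0: 5/9.
At -8/3: a logarithmic branch point.
At -3/5: a logarithmic branch point.
At -5/9: a pole of order 1; residue -31717/50949.

Denominator factor (ρ + 5/9): pole of order 1 at -5/9, modulus 5/9.
Branch term (-2/3)*log(1 - ρ/(-8/3)): its argument vanishes at ρ = -8/3, a logarithmic branch point, modulus 8/3.
Branch term (-20/9)*log(1 - ρ/(-3/5)): its argument vanishes at ρ = -3/5, a logarithmic branch point, modulus 3/5.
The radius of convergence is the smallest modulus among the singular points: 5/9.
The branch terms are analytic at -5/9 and contribute nothing to the residue; only the rational part matters.
At the order-1 pole -5/9 set g(ρ) = (ρ - (-5/9))*(rational part) = -35*ρ**2/34 + 24*ρ/37 + 1/18.
Simple pole: residue = g(a) at a = -5/9, which is -31717/50949.
List the singular points by increasing real part (a conjugate pair: the negative imaginary part first).


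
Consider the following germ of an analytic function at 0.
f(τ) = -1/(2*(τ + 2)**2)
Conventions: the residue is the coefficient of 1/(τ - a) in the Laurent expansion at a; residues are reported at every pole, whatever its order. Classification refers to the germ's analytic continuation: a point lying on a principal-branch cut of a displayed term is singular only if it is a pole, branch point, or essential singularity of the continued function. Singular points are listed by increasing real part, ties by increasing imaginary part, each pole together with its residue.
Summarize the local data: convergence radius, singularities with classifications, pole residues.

Denominator factor (τ + 2)^2: pole of order 2 at -2, modulus 2.
The radius of convergence is the smallest modulus among the singular points: 2.
At the order-2 pole -2 set g(τ) = (τ - (-2))^2*f(τ) = -1/2.
Order-2 pole: residue = g'(a); g'(-2) = 0, so the residue is 0.

Radius of convergence at 0: 2.
At -2: a pole of order 2; residue 0.


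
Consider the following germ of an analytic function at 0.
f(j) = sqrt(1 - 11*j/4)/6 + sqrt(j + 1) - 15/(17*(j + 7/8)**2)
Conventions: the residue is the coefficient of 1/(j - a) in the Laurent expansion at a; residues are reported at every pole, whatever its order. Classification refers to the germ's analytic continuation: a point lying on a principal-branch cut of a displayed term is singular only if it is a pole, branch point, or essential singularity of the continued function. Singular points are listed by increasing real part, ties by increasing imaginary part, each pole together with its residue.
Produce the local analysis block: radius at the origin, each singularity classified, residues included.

Denominator factor (j + 7/8)^2: pole of order 2 at -7/8, modulus 7/8.
Branch term (1/6)*sqrt(1 - j/(4/11)): its argument vanishes at j = 4/11, a square-root branch point, modulus 4/11.
Branch term (1)*sqrt(1 - j/(-1)): its argument vanishes at j = -1, a square-root branch point, modulus 1.
The radius of convergence is the smallest modulus among the singular points: 4/11.
The branch terms are analytic at -7/8 and contribute nothing to the residue; only the rational part matters.
At the order-2 pole -7/8 set g(j) = (j - (-7/8))^2*(rational part) = -15/17.
Order-2 pole: residue = g'(a); g'(-7/8) = 0, so the residue is 0.
List the singular points by increasing real part (a conjugate pair: the negative imaginary part first).

Radius of convergence at 0: 4/11.
At -1: an algebraic (square-root) branch point.
At -7/8: a pole of order 2; residue 0.
At 4/11: an algebraic (square-root) branch point.


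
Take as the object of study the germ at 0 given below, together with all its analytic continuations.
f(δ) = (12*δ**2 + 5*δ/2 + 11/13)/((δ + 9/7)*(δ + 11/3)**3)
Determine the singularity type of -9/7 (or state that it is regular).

The point is a pole of order 1.

The denominator factor δ + 9/7 vanishes at -9/7 and appears to the power 1; the numerator there equals 22255/1274, nonzero, and no other factor vanishes.
Hence a pole whose order is the multiplicity, 1.


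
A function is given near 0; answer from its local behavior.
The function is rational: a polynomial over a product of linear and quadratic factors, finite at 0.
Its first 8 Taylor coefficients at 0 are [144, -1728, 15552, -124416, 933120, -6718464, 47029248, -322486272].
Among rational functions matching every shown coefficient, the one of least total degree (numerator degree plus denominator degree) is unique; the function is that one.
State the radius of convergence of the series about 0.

The radius of convergence is 1/6.

No rational of total degree below 2 reproduces all 8 coefficients; solving the [0/2] Pade equations on them gives f(θ) = 4/(θ + 1/6)**2, whose expansion matches every shown term.
Denominator factor (θ + 1/6)^2: pole of order 2 at -1/6, modulus 1/6.
The radius of convergence is the smallest modulus among the singular points: 1/6.


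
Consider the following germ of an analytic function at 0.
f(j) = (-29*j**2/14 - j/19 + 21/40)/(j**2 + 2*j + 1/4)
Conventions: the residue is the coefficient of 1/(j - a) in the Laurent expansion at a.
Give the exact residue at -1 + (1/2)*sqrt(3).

The factor j**2 + 2*j + 1/4 splits as (j - a)(j - a') with a = -1 + (1/2)*sqrt(3), a' = -1 - (1/2)*sqrt(3). At the order-1 pole a set g(j) = (j - a)*f(j) = [-29*j**2/14 - j/19 + 21/40] / (j - a').
Simple pole: residue = g(a) at a = -1 + (1/2)*sqrt(3), which is 272/133 - (193/190)*sqrt(3).

The residue is 272/133 - (193/190)*sqrt(3).


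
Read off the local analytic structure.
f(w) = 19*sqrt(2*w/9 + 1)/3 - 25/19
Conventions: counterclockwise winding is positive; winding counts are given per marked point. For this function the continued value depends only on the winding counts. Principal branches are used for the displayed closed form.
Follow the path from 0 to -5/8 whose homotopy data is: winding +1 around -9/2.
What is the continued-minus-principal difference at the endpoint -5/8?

The rational part is single-valued and drops out of the difference; each branch term changes only by its own monodromy.
(19/3)*sqrt(1 - w/(-9/2)): winding +1 is odd, the square root flips sign, contributing -2*(19/3)*sqrt(1 - (-5/8)/(-9/2)) = -2*(19/3)*sqrt(31/36) = -(19/9)*sqrt(31).
Summing the contributions at w = -5/8 gives -(19/9)*sqrt(31).

Continued minus principal equals -(19/9)*sqrt(31).


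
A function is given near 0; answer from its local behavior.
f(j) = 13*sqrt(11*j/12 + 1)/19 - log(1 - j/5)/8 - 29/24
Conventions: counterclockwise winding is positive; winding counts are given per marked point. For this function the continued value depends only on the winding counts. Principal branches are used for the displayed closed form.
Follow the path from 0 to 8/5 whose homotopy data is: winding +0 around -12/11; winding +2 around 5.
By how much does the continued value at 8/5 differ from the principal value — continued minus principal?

Continued minus principal equals -(1/2)*pi*i.

The rational part is single-valued and drops out of the difference; each branch term changes only by its own monodromy.
(13/19)*sqrt(1 - j/(-12/11)): winding +0 is even, the square root returns to the same sheet, contribution 0.
(-1/8)*log(1 - j/(5)): each positive loop around 5 adds 2*pi*i to the log, so winding +2 contributes (-1/8)*(2)*2*pi*i = -(1/2)*pi*i.
Summing the contributions at j = 8/5 gives -(1/2)*pi*i.


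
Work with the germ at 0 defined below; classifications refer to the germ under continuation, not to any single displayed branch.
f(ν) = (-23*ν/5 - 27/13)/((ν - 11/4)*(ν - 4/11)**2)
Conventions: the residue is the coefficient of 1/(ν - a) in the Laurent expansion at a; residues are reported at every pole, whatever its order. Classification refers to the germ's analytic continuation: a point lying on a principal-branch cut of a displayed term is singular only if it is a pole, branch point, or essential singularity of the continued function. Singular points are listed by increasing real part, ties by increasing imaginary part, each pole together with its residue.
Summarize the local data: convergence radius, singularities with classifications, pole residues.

Radius of convergence at 0: 4/11.
At 4/11: a pole of order 2; residue 264748/102375.
At 11/4: a pole of order 1; residue -264748/102375.

Denominator factor (ν - 4/11)^2: pole of order 2 at 4/11, modulus 4/11.
Denominator factor (ν - 11/4): pole of order 1 at 11/4, modulus 11/4.
The radius of convergence is the smallest modulus among the singular points: 4/11.
At the order-2 pole 4/11 set g(ν) = (ν - (4/11))^2*f(ν) = (-23*ν/5 - 27/13)/(ν - 11/4).
Order-2 pole: residue = g'(a); g'(4/11) = 264748/102375, so the residue is 264748/102375.
At the order-1 pole 11/4 set g(ν) = (ν - (11/4))*f(ν) = (-23*ν/5 - 27/13)/(ν - 4/11)**2.
Simple pole: residue = g(a) at a = 11/4, which is -264748/102375.
List the singular points by increasing real part (a conjugate pair: the negative imaginary part first).


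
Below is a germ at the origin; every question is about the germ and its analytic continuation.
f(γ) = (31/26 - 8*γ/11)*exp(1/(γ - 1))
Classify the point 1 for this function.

The exponent 1/(γ - (1)) has a pole at 1, so exp(1/(γ - (1))) takes every nonzero value near it: an essential singularity (not a pole of any order).

The point is an essential singularity.


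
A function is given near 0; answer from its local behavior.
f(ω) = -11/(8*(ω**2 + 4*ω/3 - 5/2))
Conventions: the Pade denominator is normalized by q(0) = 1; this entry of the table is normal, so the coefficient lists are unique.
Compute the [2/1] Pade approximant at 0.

Taylor coefficients needed (expand at 0): a_0 = 11/20, a_1 = 22/75, a_2 = 847/2250, a_3 = 5368/16875.
Write the denominator as Q(ω) = 1 + q1*ω. Requiring Q*f - P = O(ω^4) with deg P <= 2 kills the coefficients of ω^3..ω^3 in Q*f:
  ω^3: a_3 + q1*a_2 = 0, i.e. 5368/16875 + (847/2250)*q1 = 0.
Solving this linear system: q1 = -976/1155.
The numerator is Q*f truncated at degree 2: P0 = a_0 = 11/20; P1 = a_1 + q1*a_0 = -6/35; P2 = a_2 + q1*a_1 = 9/70.

The Pade approximant has numerator coefficients [11/20, -6/35, 9/70]; denominator coefficients [1, -976/1155].


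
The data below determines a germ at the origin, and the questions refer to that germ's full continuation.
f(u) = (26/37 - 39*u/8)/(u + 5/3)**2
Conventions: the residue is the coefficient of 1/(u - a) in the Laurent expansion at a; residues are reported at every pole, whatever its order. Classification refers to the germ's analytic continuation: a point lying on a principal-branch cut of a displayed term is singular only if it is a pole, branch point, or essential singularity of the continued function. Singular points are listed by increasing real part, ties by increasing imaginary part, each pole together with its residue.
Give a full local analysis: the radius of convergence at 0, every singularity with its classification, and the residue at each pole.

Radius of convergence at 0: 5/3.
At -5/3: a pole of order 2; residue -39/8.

Denominator factor (u + 5/3)^2: pole of order 2 at -5/3, modulus 5/3.
The radius of convergence is the smallest modulus among the singular points: 5/3.
At the order-2 pole -5/3 set g(u) = (u - (-5/3))^2*f(u) = 26/37 - 39*u/8.
Order-2 pole: residue = g'(a); g'(-5/3) = -39/8, so the residue is -39/8.


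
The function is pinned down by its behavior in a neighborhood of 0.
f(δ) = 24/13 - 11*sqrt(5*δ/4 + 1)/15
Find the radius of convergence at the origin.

The radius of convergence is 4/5.

Branch term (-11/15)*sqrt(1 - δ/(-4/5)): its argument vanishes at δ = -4/5, a square-root branch point, modulus 4/5.
The radius of convergence is the smallest modulus among the singular points: 4/5.


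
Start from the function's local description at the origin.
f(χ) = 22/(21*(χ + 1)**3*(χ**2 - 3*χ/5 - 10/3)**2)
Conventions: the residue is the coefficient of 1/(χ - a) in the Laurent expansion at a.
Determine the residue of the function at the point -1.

At the order-3 pole -1 set g(χ) = (χ - (-1))^3*f(χ) = 22/(21*(χ**2 - 3*χ/5 - 10/3)**2).
Order-3 pole: residue = g''(a)/2; g''(-1) = 339075/61516, so the residue is 339075/123032.

The residue is 339075/123032.


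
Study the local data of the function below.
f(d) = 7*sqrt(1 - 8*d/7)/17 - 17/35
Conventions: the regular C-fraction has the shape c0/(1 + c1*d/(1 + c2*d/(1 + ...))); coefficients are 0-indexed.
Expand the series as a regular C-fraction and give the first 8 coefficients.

The regular C-fraction coefficients are [-44/595, -35/11, 223/77, 44/1561, -936/1561, -223/1638, -713/1638, -936/4991].

Taylor coefficients (expand at 0): a_0 = -44/595, a_1 = -4/17, a_2 = -8/119, a_3 = -32/833, a_4 = -160/5831, a_5 = -128/5831, a_6 = -768/40817, a_7 = -33792/2000033.
c0 = a_0 = -44/595. Peel one level at a time: if S = 1 + c*d/S' with S'(0) = 1, then c is the d-coefficient of S and S' = c*d/(S - 1).
S_1 = c0/f = 1 + (-35/11)*d + (1115/121)*d^2 + ...; c1 = -35/11.
S_2 = c1*d/(S_1 - 1) = 1 + (223/77)*d + (-4/49)*d^2 + ...; c2 = 223/77.
S_3 = c2*d/(S_2 - 1) = 1 + (44/1561)*d + (41184/2436721)*d^2 + ...; c3 = 44/1561.
S_4 = c3*d/(S_3 - 1) = 1 + (-936/1561)*d + (-4/49)*d^2 + ...; c4 = -936/1561.
S_5 = c4*d/(S_4 - 1) = 1 + (-223/1638)*d + (-158999/2683044)*d^2 + ...; c5 = -223/1638.
S_6 = c5*d/(S_5 - 1) = 1 + (-713/1638)*d + (-4/49)*d^2 + ...; c6 = -713/1638.
S_7 = c6*d/(S_6 - 1) = 1 + (-936/4991)*d + ...; c7 = -936/4991.


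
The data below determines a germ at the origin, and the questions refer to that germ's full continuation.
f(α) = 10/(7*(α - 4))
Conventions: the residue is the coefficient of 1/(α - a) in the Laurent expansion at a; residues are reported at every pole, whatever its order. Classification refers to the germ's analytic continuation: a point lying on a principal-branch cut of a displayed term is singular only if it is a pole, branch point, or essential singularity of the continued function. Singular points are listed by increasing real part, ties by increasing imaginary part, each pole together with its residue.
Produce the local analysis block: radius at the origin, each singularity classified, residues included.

Radius of convergence at 0: 4.
At 4: a pole of order 1; residue 10/7.

Denominator factor (α - 4): pole of order 1 at 4, modulus 4.
The radius of convergence is the smallest modulus among the singular points: 4.
At the order-1 pole 4 set g(α) = (α - (4))*f(α) = 10/7.
Simple pole: residue = g(a) at a = 4, which is 10/7.


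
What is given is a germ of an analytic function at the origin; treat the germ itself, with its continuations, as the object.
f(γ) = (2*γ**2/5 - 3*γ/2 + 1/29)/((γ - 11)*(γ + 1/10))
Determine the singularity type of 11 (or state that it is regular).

The denominator factor γ - 11 vanishes at 11 and appears to the power 1; the numerator there equals 9261/290, nonzero, and no other factor vanishes.
Hence a pole whose order is the multiplicity, 1.

The point is a pole of order 1.


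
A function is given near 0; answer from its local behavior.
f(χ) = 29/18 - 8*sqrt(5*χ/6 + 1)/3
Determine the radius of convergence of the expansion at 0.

Branch term (-8/3)*sqrt(1 - χ/(-6/5)): its argument vanishes at χ = -6/5, a square-root branch point, modulus 6/5.
The radius of convergence is the smallest modulus among the singular points: 6/5.

The radius of convergence is 6/5.


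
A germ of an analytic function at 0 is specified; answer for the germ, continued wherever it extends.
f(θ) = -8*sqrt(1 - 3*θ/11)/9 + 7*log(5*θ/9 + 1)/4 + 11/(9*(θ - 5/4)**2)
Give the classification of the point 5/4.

The denominator factor θ - 5/4 vanishes at 5/4 and appears to the power 2; the numerator there equals 11/9, nonzero, and no other factor vanishes.
The branch terms are analytic at this point.
Hence a pole whose order is the multiplicity, 2.

The point is a pole of order 2.


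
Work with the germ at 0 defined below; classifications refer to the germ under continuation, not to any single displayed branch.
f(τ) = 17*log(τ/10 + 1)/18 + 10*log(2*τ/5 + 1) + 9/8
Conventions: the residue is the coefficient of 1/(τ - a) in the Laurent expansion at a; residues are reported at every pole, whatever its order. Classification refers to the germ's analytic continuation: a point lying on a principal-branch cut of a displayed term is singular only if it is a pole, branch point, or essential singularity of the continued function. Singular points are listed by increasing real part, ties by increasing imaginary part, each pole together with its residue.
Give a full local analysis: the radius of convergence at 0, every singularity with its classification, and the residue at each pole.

Radius of convergence at 0: 5/2.
At -10: a logarithmic branch point.
At -5/2: a logarithmic branch point.

Branch term (10)*log(1 - τ/(-5/2)): its argument vanishes at τ = -5/2, a logarithmic branch point, modulus 5/2.
Branch term (17/18)*log(1 - τ/(-10)): its argument vanishes at τ = -10, a logarithmic branch point, modulus 10.
The radius of convergence is the smallest modulus among the singular points: 5/2.
List the singular points by increasing real part (a conjugate pair: the negative imaginary part first).


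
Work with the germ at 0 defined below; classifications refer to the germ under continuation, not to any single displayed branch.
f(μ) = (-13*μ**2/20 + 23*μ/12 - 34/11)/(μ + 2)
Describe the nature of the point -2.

The point is a pole of order 1.

The denominator factor μ + 2 vanishes at -2 and appears to the power 1; the numerator there equals -3143/330, nonzero, and no other factor vanishes.
Hence a pole whose order is the multiplicity, 1.


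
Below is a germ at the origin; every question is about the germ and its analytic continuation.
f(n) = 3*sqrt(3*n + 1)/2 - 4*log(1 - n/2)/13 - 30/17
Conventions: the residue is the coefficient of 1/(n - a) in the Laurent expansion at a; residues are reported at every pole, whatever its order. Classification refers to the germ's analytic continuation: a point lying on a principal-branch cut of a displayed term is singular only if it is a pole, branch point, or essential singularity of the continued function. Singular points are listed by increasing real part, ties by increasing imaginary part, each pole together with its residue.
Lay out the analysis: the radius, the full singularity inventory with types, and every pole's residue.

Radius of convergence at 0: 1/3.
At -1/3: an algebraic (square-root) branch point.
At 2: a logarithmic branch point.

Branch term (-4/13)*log(1 - n/(2)): its argument vanishes at n = 2, a logarithmic branch point, modulus 2.
Branch term (3/2)*sqrt(1 - n/(-1/3)): its argument vanishes at n = -1/3, a square-root branch point, modulus 1/3.
The radius of convergence is the smallest modulus among the singular points: 1/3.
List the singular points by increasing real part (a conjugate pair: the negative imaginary part first).


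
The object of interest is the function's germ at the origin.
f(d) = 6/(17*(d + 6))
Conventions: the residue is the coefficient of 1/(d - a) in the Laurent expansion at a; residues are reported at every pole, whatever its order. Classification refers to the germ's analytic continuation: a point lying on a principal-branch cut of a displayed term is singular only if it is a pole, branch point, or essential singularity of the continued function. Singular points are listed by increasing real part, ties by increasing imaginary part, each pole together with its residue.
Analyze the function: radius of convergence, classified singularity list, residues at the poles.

Radius of convergence at 0: 6.
At -6: a pole of order 1; residue 6/17.

Denominator factor (d + 6): pole of order 1 at -6, modulus 6.
The radius of convergence is the smallest modulus among the singular points: 6.
At the order-1 pole -6 set g(d) = (d - (-6))*f(d) = 6/17.
Simple pole: residue = g(a) at a = -6, which is 6/17.


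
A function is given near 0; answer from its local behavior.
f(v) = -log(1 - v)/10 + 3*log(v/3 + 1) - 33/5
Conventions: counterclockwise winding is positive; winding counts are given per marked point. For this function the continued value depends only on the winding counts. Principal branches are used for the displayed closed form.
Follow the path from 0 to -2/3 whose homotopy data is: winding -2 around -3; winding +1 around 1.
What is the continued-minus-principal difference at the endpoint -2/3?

The rational part is single-valued and drops out of the difference; each branch term changes only by its own monodromy.
(3)*log(1 - v/(-3)): each positive loop around -3 adds 2*pi*i to the log, so winding -2 contributes (3)*(-2)*2*pi*i = -(12)*pi*i.
(-1/10)*log(1 - v/(1)): each positive loop around 1 adds 2*pi*i to the log, so winding +1 contributes (-1/10)*(1)*2*pi*i = -(1/5)*pi*i.
Summing the contributions at v = -2/3 gives -(61/5)*pi*i.

Continued minus principal equals -(61/5)*pi*i.


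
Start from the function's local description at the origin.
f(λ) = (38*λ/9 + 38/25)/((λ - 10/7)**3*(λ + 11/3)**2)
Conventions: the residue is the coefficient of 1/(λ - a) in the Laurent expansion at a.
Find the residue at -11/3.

The residue is 99045366/3276990025.

At the order-2 pole -11/3 set g(λ) = (λ - (-11/3))^2*f(λ) = (38*λ/9 + 38/25)/(λ - 10/7)**3.
Order-2 pole: residue = g'(a); g'(-11/3) = 99045366/3276990025, so the residue is 99045366/3276990025.


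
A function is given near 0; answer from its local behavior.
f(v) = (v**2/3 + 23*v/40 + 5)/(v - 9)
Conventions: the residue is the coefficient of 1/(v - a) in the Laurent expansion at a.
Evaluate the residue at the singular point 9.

At the order-1 pole 9 set g(v) = (v - (9))*f(v) = v**2/3 + 23*v/40 + 5.
Simple pole: residue = g(a) at a = 9, which is 1487/40.

The residue is 1487/40.


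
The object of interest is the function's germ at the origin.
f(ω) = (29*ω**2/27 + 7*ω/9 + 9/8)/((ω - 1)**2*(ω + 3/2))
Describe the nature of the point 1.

The point is a pole of order 2.

The denominator factor ω - 1 vanishes at 1 and appears to the power 2; the numerator there equals 643/216, nonzero, and no other factor vanishes.
Hence a pole whose order is the multiplicity, 2.


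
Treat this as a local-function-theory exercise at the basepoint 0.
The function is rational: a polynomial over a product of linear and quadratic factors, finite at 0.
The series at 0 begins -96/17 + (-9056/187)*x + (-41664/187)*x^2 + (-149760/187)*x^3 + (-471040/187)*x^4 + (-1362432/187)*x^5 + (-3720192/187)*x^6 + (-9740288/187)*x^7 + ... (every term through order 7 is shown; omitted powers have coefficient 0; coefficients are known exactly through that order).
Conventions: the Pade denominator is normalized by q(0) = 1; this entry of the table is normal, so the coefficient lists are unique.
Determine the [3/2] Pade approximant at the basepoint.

The Pade approximant has numerator coefficients [-96/17, -55087216/2665685, -55087216/2665685, -110174432/7997055]; denominator coefficients [1, -140163/28510, 54446/8553].

Taylor coefficients needed (read off): a_0 = -96/17, a_1 = -9056/187, a_2 = -41664/187, a_3 = -149760/187, a_4 = -471040/187, a_5 = -1362432/187.
Write the denominator as Q(x) = 1 + q1*x + q2*x^2. Requiring Q*f - P = O(x^6) with deg P <= 3 kills the coefficients of x^4..x^5 in Q*f:
  x^4: a_4 + q1*a_3 + q2*a_2 = 0, i.e. -471040/187 + (-149760/187)*q1 + (-41664/187)*q2 = 0.
  x^5: a_5 + q1*a_4 + q2*a_3 = 0, i.e. -1362432/187 + (-471040/187)*q1 + (-149760/187)*q2 = 0.
Solving this linear system: q1 = -140163/28510, q2 = 54446/8553.
The numerator is Q*f truncated at degree 3: P0 = a_0 = -96/17; P1 = a_1 + q1*a_0 = -55087216/2665685; P2 = a_2 + q1*a_1 + q2*a_0 = -55087216/2665685; P3 = a_3 + q1*a_2 + q2*a_1 = -110174432/7997055.


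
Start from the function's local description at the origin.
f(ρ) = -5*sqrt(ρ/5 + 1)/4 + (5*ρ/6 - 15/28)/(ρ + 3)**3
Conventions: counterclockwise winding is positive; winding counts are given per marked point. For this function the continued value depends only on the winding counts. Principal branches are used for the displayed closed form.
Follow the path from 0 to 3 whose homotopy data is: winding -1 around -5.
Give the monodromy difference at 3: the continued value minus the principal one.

The rational part is single-valued and drops out of the difference; each branch term changes only by its own monodromy.
(-5/4)*sqrt(1 - ρ/(-5)): winding -1 is odd, the square root flips sign, contributing -2*(-5/4)*sqrt(1 - (3)/(-5)) = -2*(-5/4)*sqrt(8/5) = sqrt(10).
Summing the contributions at ρ = 3 gives sqrt(10).

Continued minus principal equals sqrt(10).


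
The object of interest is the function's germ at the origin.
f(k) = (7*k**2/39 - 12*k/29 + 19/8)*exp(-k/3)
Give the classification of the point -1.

There is no denominator, hence no pole anywhere.
The factor exp(-k/3) is entire.
So the germ continues analytically to -1.

The point is a regular point.


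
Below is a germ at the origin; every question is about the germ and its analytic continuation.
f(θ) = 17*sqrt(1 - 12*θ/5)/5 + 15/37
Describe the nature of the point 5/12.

The point is an algebraic (square-root) branch point.

The term (17/5)*sqrt(1 - θ/(5/12)) has argument 1 - 5/12/(5/12) = 0 at 5/12: a square-root (algebraic, two-sheeted) branch point; the remaining terms are analytic or single-valued there.


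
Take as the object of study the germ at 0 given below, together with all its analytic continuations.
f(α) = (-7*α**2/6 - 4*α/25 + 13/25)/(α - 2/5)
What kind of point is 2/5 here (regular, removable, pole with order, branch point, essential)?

The point is a pole of order 1.

The denominator factor α - 2/5 vanishes at 2/5 and appears to the power 1; the numerator there equals 101/375, nonzero, and no other factor vanishes.
Hence a pole whose order is the multiplicity, 1.


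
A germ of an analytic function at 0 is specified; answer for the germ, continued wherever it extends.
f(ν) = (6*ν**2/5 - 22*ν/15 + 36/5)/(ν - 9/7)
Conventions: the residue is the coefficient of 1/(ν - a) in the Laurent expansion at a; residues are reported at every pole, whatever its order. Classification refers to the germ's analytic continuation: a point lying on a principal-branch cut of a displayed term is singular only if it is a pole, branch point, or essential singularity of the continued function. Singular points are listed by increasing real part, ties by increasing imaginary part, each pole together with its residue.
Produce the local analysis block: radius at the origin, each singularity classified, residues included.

Denominator factor (ν - 9/7): pole of order 1 at 9/7, modulus 9/7.
The radius of convergence is the smallest modulus among the singular points: 9/7.
At the order-1 pole 9/7 set g(ν) = (ν - (9/7))*f(ν) = 6*ν**2/5 - 22*ν/15 + 36/5.
Simple pole: residue = g(a) at a = 9/7, which is 1788/245.

Radius of convergence at 0: 9/7.
At 9/7: a pole of order 1; residue 1788/245.


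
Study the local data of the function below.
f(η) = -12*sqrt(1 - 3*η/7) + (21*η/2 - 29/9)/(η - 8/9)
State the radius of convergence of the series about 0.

The radius of convergence is 8/9.

Denominator factor (η - 8/9): pole of order 1 at 8/9, modulus 8/9.
Branch term (-12)*sqrt(1 - η/(7/3)): its argument vanishes at η = 7/3, a square-root branch point, modulus 7/3.
The radius of convergence is the smallest modulus among the singular points: 8/9.


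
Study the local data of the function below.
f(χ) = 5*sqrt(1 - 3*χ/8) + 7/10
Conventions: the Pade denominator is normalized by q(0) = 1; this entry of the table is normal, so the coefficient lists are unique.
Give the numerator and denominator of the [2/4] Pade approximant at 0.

Taylor coefficients needed (expand at 0): a_0 = 57/10, a_1 = -15/16, a_2 = -45/512, a_3 = -135/8192, a_4 = -2025/524288, a_5 = -8505/8388608, a_6 = -76545/268435456.
Write the denominator as Q(χ) = 1 + q1*χ + q2*χ^2 + q3*χ^3 + q4*χ^4. Requiring Q*f - P = O(χ^7) with deg P <= 2 kills the coefficients of χ^3..χ^6 in Q*f:
  χ^3: a_3 + q1*a_2 + q2*a_1 + q3*a_0 = 0, i.e. -135/8192 + (-45/512)*q1 + (-15/16)*q2 + (57/10)*q3 = 0.
  χ^4: a_4 + q1*a_3 + q2*a_2 + q3*a_1 + q4*a_0 = 0, i.e. -2025/524288 + (-135/8192)*q1 + (-45/512)*q2 + (-15/16)*q3 + (57/10)*q4 = 0.
  χ^5: a_5 + q1*a_4 + q2*a_3 + q3*a_2 + q4*a_1 = 0, i.e. -8505/8388608 + (-2025/524288)*q1 + (-135/8192)*q2 + (-45/512)*q3 + (-15/16)*q4 = 0.
  χ^6: a_6 + q1*a_5 + q2*a_4 + q3*a_3 + q4*a_2 = 0, i.e. -76545/268435456 + (-8505/8388608)*q1 + (-2025/524288)*q2 + (-135/8192)*q3 + (-45/512)*q4 = 0.
Solving this linear system: q1 = -80997/214736, q2 = 149391/6871552, q3 = 35775/54972416, q4 = 103275/3518234624.
The numerator is Q*f truncated at degree 2: P0 = a_0 = 57/10; P1 = a_1 + q1*a_0 = -6629979/2147360; P2 = a_2 + q1*a_1 + q2*a_0 = 26774937/68715520.

The Pade approximant has numerator coefficients [57/10, -6629979/2147360, 26774937/68715520]; denominator coefficients [1, -80997/214736, 149391/6871552, 35775/54972416, 103275/3518234624].


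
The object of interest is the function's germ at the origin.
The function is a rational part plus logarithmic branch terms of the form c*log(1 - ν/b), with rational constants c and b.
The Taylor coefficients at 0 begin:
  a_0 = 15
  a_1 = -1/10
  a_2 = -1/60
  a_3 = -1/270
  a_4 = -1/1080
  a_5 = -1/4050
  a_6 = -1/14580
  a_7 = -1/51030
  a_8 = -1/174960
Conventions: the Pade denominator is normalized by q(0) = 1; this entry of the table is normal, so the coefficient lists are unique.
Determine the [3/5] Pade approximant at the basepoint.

Taylor coefficients needed (read off): a_0 = 15, a_1 = -1/10, a_2 = -1/60, a_3 = -1/270, a_4 = -1/1080, a_5 = -1/4050, a_6 = -1/14580, a_7 = -1/51030, a_8 = -1/174960.
Write the denominator as Q(ν) = 1 + q1*ν + q2*ν^2 + q3*ν^3 + q4*ν^4 + q5*ν^5. Requiring Q*f - P = O(ν^9) with deg P <= 3 kills the coefficients of ν^4..ν^8 in Q*f:
  ν^4: a_4 + q1*a_3 + q2*a_2 + q3*a_1 + q4*a_0 = 0, i.e. -1/1080 + (-1/270)*q1 + (-1/60)*q2 + (-1/10)*q3 + (15)*q4 = 0.
  ν^5: a_5 + q1*a_4 + q2*a_3 + q3*a_2 + q4*a_1 + q5*a_0 = 0, i.e. -1/4050 + (-1/1080)*q1 + (-1/270)*q2 + (-1/60)*q3 + (-1/10)*q4 + (15)*q5 = 0.
  ν^6: a_6 + q1*a_5 + q2*a_4 + q3*a_3 + q4*a_2 + q5*a_1 = 0, i.e. -1/14580 + (-1/4050)*q1 + (-1/1080)*q2 + (-1/270)*q3 + (-1/60)*q4 + (-1/10)*q5 = 0.
  ν^7: a_7 + q1*a_6 + q2*a_5 + q3*a_4 + q4*a_3 + q5*a_2 = 0, i.e. -1/51030 + (-1/14580)*q1 + (-1/4050)*q2 + (-1/1080)*q3 + (-1/270)*q4 + (-1/60)*q5 = 0.
  ν^8: a_8 + q1*a_7 + q2*a_6 + q3*a_5 + q4*a_4 + q5*a_3 = 0, i.e. -1/174960 + (-1/51030)*q1 + (-1/14580)*q2 + (-1/4050)*q3 + (-1/1080)*q4 + (-1/270)*q5 = 0.
Solving this linear system: q1 = -50293/80672, q2 = 28603/242016, q3 = -197693/30494016, q4 = -313/76235040, q5 = -13/182964096.
The numerator is Q*f truncated at degree 3: P0 = a_0 = 15; P1 = a_1 + q1*a_0 = -3812311/403360; P2 = a_2 + q1*a_1 + q2*a_0 = 4400993/2420160; P3 = a_3 + q1*a_2 + q2*a_1 + q3*a_0 = -31218877/304940160.

The Pade approximant has numerator coefficients [15, -3812311/403360, 4400993/2420160, -31218877/304940160]; denominator coefficients [1, -50293/80672, 28603/242016, -197693/30494016, -313/76235040, -13/182964096].


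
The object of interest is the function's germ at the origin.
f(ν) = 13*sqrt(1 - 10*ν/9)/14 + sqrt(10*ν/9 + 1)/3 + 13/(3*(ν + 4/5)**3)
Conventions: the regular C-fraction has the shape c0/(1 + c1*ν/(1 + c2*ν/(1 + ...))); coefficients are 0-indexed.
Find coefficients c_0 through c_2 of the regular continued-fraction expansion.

Taylor coefficients (expand at 0): a_0 = 4357/448, a_1 = -1551625/48384, a_2 = 68933525/870912.
c0 = a_0 = 4357/448. Peel one level at a time: if S = 1 + c*ν/S' with S'(0) = 1, then c is the ν-coefficient of S and S' = c*ν/(S - 1).
S_1 = c0/f = 1 + (1551625/470556)*ν + (605479930075/221422949136)*ν^2 + ...; c1 = 1551625/470556.
S_2 = c1*ν/(S_1 - 1) = 1 + (-24219197203/29205058140)*ν + ...; c2 = -24219197203/29205058140.

The regular C-fraction coefficients are [4357/448, 1551625/470556, -24219197203/29205058140].


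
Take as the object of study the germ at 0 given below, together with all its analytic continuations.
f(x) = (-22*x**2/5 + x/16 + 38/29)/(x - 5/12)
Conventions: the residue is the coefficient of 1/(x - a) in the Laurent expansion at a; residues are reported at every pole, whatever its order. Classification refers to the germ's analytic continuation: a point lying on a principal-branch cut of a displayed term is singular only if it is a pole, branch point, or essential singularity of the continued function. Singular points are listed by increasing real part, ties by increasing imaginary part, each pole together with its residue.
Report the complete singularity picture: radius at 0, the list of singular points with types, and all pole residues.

Radius of convergence at 0: 5/12.
At 5/12: a pole of order 1; residue 9563/16704.

Denominator factor (x - 5/12): pole of order 1 at 5/12, modulus 5/12.
The radius of convergence is the smallest modulus among the singular points: 5/12.
At the order-1 pole 5/12 set g(x) = (x - (5/12))*f(x) = -22*x**2/5 + x/16 + 38/29.
Simple pole: residue = g(a) at a = 5/12, which is 9563/16704.


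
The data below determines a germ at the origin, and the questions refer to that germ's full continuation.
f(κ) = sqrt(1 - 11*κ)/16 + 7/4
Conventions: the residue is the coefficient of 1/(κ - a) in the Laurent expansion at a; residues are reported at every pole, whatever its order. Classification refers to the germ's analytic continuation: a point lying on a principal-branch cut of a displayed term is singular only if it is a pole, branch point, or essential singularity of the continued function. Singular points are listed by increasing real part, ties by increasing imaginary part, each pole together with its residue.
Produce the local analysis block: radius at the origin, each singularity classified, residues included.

Branch term (1/16)*sqrt(1 - κ/(1/11)): its argument vanishes at κ = 1/11, a square-root branch point, modulus 1/11.
The radius of convergence is the smallest modulus among the singular points: 1/11.

Radius of convergence at 0: 1/11.
At 1/11: an algebraic (square-root) branch point.


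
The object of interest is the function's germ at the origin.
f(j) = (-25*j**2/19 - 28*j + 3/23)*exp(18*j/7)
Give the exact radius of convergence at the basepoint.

The factor exp(18*j/7) is entire and contributes no finite singular point.
The polynomial part has no poles.
No finite singular points: the Taylor series at 0 converges everywhere.

The radius of convergence is infinite.


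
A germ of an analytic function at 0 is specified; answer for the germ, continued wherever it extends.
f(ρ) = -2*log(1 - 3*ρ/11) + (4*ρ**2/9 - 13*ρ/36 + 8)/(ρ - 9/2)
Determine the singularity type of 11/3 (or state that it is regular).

The point is a logarithmic branch point.

The term (-2)*log(1 - ρ/(11/3)) has argument 1 - 11/3/(11/3) = 0 at 11/3: a logarithmic (infinitely-sheeted) branch point; the remaining terms are analytic or single-valued there.


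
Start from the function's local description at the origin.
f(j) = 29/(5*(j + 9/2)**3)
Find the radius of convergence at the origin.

The radius of convergence is 9/2.

Denominator factor (j + 9/2)^3: pole of order 3 at -9/2, modulus 9/2.
The radius of convergence is the smallest modulus among the singular points: 9/2.


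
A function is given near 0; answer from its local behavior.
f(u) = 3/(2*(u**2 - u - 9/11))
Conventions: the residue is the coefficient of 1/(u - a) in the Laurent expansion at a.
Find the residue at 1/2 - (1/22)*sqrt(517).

The residue is -(3/94)*sqrt(517).

The factor u**2 - u - 9/11 splits as (u - a)(u - a') with a = 1/2 - (1/22)*sqrt(517), a' = 1/2 + (1/22)*sqrt(517). At the order-1 pole a set g(u) = (u - a)*f(u) = [3/2] / (u - a').
Simple pole: residue = g(a) at a = 1/2 - (1/22)*sqrt(517), which is -(3/94)*sqrt(517).


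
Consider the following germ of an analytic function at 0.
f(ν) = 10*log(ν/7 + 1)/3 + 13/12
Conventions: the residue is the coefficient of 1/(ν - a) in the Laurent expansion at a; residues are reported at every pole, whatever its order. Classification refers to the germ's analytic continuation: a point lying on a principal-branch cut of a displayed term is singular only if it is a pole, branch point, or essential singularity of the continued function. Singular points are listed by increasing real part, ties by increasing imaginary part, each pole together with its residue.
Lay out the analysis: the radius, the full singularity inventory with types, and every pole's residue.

Branch term (10/3)*log(1 - ν/(-7)): its argument vanishes at ν = -7, a logarithmic branch point, modulus 7.
The radius of convergence is the smallest modulus among the singular points: 7.

Radius of convergence at 0: 7.
At -7: a logarithmic branch point.


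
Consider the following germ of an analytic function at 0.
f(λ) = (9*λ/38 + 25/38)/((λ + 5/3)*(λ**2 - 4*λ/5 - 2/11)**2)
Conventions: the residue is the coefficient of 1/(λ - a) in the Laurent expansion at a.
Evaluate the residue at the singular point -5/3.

The residue is 49005/2875099.

At the order-1 pole -5/3 set g(λ) = (λ - (-5/3))*f(λ) = (9*λ/38 + 25/38)/(λ**2 - 4*λ/5 - 2/11)**2.
Simple pole: residue = g(a) at a = -5/3, which is 49005/2875099.


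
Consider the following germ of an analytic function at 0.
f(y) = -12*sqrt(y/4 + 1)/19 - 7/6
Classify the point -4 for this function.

The term (-12/19)*sqrt(1 - y/(-4)) has argument 1 - -4/(-4) = 0 at -4: a square-root (algebraic, two-sheeted) branch point; the remaining terms are analytic or single-valued there.

The point is an algebraic (square-root) branch point.


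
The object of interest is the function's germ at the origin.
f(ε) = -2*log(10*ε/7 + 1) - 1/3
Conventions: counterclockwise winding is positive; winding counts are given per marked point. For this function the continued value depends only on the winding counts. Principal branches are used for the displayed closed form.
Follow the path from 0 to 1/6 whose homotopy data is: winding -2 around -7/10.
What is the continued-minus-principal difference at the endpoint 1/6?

The rational part is single-valued and drops out of the difference; each branch term changes only by its own monodromy.
(-2)*log(1 - ε/(-7/10)): each positive loop around -7/10 adds 2*pi*i to the log, so winding -2 contributes (-2)*(-2)*2*pi*i = (8)*pi*i.
Summing the contributions at ε = 1/6 gives (8)*pi*i.

Continued minus principal equals (8)*pi*i.


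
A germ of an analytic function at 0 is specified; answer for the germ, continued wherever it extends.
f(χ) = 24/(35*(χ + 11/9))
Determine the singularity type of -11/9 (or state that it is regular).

The point is a pole of order 1.

The denominator factor χ + 11/9 vanishes at -11/9 and appears to the power 1; the numerator there equals 24/35, nonzero, and no other factor vanishes.
Hence a pole whose order is the multiplicity, 1.
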